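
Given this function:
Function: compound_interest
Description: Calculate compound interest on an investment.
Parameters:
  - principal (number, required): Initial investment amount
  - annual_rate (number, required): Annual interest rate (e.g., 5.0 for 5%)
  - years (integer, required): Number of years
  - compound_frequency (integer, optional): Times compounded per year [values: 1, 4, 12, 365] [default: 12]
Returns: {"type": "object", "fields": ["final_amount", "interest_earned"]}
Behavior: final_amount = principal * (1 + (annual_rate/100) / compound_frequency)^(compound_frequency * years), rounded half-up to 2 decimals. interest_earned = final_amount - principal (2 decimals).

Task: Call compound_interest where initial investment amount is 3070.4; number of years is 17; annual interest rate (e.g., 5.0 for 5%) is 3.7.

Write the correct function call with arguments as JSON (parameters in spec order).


Mapping each described value to its parameter name:
  'Initial investment amount' -> principal = 3070.4
  'Number of years' -> years = 17
  'Annual interest rate (e.g., 5.0 for 5%)' -> annual_rate = 3.7
compound_interest({"principal": 3070.4, "annual_rate": 3.7, "years": 17})


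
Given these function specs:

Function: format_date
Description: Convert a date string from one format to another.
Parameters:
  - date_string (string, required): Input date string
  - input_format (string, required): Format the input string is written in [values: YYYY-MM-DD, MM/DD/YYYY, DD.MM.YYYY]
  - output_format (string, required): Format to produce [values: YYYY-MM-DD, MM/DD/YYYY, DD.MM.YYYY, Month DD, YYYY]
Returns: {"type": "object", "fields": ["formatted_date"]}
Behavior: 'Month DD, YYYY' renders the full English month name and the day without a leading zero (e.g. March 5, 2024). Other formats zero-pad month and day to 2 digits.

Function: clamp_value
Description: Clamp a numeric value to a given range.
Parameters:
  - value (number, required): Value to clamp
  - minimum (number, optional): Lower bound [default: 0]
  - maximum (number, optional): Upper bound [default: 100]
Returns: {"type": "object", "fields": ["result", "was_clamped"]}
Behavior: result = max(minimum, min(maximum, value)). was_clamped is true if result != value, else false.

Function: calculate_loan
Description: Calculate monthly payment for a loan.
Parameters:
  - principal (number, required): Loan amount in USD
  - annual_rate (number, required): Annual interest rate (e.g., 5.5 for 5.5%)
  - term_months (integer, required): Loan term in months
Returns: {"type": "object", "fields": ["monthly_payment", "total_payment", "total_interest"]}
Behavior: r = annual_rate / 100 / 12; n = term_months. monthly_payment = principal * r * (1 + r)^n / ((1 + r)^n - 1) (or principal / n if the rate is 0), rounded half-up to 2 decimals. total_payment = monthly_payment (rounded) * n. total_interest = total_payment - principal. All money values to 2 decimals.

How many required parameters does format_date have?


Parameters of format_date: date_string (required), input_format (required), output_format (required)
Required count:
3


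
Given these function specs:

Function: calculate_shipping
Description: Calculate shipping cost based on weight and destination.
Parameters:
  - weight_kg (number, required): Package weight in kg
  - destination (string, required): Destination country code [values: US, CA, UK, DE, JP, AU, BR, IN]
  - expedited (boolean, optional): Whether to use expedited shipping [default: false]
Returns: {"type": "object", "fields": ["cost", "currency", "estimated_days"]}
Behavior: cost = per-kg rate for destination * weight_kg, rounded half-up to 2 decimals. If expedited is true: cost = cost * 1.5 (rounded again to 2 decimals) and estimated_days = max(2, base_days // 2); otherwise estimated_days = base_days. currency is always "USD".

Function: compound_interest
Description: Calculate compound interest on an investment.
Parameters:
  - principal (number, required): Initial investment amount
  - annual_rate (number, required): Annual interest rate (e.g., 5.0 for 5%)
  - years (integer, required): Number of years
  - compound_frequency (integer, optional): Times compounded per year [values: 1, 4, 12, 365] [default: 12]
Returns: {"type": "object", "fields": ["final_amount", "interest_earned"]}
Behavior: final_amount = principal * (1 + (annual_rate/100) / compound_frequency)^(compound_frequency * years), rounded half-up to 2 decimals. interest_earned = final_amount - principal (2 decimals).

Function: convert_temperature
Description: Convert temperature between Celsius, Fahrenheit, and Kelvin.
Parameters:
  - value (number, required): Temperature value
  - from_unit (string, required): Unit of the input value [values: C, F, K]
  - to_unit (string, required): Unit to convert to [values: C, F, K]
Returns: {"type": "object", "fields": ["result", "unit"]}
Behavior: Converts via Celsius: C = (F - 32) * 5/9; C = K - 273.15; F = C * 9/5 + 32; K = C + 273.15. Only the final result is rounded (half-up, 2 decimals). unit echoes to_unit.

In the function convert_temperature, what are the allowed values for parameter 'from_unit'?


The convert_temperature spec declares:
  - from_unit (string, required): Unit of the input value [values: C, F, K]
Allowed values:
C, F, K


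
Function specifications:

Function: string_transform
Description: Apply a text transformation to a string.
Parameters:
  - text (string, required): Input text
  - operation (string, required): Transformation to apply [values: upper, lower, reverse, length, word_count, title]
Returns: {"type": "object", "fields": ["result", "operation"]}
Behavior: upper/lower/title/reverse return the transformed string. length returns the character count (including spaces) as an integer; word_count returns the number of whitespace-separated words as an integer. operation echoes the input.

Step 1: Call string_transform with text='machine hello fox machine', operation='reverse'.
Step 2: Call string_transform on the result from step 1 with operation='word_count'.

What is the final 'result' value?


Step 1: string_transform(text='machine hello fox machine', operation='reverse')
  -> result = 'enihcam xof olleh enihcam'
Step 2: string_transform(text='enihcam xof olleh enihcam', operation='word_count')
  words: enihcam, xof, olleh, enihcam -> 4
  -> result = 4
4


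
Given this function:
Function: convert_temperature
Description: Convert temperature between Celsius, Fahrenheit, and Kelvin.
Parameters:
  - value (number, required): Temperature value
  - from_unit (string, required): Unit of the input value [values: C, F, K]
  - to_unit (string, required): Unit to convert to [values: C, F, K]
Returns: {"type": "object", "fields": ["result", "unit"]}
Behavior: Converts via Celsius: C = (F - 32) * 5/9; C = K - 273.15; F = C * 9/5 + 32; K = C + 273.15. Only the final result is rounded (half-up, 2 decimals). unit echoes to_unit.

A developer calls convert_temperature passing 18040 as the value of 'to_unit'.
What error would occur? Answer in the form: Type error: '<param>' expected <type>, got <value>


Spec: 'to_unit' is declared as string; 18040 is an integer.
Type error: 'to_unit' expected string, got 18040


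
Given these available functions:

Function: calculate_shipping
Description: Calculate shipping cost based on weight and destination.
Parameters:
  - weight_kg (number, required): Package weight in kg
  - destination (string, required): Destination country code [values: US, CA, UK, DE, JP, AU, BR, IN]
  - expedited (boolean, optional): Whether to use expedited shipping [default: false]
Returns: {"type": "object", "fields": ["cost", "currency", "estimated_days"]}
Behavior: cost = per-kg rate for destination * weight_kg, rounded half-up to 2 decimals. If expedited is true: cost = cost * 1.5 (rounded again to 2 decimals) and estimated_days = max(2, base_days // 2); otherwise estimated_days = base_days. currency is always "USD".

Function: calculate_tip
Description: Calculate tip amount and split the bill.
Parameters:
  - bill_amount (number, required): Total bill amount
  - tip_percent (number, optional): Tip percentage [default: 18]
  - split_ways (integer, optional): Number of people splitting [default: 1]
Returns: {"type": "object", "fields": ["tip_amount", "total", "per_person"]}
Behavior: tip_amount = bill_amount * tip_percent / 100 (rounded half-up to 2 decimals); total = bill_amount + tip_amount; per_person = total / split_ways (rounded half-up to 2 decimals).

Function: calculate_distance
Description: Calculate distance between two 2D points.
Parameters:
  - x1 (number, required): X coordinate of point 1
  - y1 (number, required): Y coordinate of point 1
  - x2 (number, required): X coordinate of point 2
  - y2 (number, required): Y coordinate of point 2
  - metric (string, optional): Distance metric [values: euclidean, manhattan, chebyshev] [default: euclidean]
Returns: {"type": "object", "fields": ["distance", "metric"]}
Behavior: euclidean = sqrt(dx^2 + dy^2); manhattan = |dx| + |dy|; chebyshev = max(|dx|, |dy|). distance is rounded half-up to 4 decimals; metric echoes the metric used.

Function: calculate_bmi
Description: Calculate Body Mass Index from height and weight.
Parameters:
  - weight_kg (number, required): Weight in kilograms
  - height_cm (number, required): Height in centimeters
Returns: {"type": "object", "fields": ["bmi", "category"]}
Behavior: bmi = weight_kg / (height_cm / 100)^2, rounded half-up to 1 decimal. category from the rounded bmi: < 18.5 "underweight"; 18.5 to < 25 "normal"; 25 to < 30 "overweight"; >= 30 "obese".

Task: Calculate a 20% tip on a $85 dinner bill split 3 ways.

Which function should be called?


The task needs a function whose description is: Calculate tip amount and split the bill.
calculate_tip


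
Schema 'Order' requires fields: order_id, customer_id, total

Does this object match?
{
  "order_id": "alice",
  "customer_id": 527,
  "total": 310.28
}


Checking required fields... All present.
Valid - all required fields present


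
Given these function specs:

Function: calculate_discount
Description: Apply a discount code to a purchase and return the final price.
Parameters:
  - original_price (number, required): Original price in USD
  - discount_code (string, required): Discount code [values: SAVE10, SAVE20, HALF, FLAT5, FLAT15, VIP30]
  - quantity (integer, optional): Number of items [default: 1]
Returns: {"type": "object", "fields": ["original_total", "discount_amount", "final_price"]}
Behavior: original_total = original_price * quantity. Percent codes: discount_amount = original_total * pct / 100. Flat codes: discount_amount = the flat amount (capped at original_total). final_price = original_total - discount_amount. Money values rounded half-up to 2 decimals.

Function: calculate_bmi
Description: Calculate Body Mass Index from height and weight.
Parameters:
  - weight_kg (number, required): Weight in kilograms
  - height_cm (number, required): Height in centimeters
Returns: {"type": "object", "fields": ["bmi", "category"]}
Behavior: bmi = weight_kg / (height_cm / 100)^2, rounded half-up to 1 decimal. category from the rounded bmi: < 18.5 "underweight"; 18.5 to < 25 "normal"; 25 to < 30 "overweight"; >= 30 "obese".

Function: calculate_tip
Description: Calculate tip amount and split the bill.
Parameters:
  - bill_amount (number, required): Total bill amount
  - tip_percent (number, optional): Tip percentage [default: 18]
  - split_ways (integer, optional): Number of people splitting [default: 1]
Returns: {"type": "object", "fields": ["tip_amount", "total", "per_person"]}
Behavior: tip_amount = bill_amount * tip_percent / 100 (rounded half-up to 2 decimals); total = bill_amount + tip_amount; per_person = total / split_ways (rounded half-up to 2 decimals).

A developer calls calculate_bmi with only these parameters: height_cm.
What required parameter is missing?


Required parameters: weight_kg, height_cm
Provided: height_cm
Missing: weight_kg
weight_kg


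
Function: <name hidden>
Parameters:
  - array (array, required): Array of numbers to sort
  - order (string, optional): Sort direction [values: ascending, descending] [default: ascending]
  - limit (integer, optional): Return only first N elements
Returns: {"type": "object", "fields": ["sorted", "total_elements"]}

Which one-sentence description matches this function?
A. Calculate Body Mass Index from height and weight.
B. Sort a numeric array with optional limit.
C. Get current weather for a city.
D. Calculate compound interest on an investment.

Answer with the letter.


Parameters array, order, limit and return ["sorted", "total_elements"] fit: Sort a numeric array with optional limit.
B


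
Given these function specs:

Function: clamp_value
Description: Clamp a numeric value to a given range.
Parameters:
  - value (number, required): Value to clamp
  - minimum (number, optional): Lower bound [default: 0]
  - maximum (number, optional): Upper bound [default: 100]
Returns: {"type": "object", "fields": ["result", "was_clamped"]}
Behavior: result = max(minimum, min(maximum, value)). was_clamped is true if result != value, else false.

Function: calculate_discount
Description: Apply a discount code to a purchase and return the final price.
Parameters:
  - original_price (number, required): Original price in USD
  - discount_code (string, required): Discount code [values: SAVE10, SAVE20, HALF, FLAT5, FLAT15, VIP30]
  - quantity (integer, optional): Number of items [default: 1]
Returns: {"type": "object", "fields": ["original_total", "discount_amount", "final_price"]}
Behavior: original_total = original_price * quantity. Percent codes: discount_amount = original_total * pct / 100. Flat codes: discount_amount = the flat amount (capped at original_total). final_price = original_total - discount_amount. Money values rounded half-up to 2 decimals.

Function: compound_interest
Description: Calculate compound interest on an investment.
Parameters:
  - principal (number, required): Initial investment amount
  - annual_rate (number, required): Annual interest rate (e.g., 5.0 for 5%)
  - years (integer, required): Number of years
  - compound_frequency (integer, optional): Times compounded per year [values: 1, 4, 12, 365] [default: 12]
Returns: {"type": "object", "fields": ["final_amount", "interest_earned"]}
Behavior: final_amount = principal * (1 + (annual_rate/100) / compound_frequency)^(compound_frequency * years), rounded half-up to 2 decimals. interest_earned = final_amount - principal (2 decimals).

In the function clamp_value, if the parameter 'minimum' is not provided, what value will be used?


The clamp_value spec declares:
  - minimum (number, optional): Lower bound [default: 0]
Default:
0


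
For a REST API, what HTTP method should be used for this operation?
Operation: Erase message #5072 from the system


GET = read, POST = create, PUT = update/replace, DELETE = remove
This operation is a removal.
DELETE


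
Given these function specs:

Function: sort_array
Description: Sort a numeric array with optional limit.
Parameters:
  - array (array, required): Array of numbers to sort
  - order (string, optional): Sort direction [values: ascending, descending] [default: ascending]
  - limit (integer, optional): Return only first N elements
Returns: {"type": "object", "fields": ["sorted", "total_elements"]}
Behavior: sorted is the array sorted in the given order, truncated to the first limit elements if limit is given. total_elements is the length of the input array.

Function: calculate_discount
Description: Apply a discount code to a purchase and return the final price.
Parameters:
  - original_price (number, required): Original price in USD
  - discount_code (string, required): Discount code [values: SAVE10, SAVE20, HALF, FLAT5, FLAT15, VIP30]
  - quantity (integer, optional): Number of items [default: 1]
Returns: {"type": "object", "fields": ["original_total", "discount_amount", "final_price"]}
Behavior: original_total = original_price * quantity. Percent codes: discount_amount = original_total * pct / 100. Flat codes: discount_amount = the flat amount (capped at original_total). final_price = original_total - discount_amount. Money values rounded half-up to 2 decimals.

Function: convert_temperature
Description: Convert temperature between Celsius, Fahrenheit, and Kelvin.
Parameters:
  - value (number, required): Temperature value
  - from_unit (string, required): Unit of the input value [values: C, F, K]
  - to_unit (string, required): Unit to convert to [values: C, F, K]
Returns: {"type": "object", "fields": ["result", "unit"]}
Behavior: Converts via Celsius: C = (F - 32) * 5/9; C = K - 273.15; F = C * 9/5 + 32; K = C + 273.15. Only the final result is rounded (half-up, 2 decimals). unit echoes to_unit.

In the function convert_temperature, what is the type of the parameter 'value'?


The convert_temperature spec declares:
  - value (number, required): Temperature value
Type:
number


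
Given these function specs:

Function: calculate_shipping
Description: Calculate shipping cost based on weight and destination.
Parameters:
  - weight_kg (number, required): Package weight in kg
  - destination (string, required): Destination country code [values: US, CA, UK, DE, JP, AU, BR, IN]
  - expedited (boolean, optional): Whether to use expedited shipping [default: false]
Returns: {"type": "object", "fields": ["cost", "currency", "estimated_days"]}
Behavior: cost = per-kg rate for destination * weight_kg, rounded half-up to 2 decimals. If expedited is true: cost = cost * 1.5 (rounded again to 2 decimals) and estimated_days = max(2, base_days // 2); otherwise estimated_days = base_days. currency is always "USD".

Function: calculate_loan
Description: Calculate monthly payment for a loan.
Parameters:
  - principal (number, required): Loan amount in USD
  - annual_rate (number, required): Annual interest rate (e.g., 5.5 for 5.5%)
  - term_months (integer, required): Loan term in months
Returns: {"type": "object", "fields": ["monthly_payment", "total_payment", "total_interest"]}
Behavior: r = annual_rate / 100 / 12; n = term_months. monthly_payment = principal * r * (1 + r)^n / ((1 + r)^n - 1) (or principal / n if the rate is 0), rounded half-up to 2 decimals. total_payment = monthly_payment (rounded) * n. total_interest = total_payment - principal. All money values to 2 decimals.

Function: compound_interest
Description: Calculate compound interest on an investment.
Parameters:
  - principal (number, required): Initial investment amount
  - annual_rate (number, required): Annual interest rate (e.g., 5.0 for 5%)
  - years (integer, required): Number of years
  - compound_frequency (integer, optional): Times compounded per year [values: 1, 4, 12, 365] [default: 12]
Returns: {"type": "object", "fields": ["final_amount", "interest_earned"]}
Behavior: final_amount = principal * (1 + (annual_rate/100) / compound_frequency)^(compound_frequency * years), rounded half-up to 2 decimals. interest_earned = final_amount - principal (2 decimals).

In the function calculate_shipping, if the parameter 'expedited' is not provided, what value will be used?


The calculate_shipping spec declares:
  - expedited (boolean, optional): Whether to use expedited shipping [default: false]
Default:
false


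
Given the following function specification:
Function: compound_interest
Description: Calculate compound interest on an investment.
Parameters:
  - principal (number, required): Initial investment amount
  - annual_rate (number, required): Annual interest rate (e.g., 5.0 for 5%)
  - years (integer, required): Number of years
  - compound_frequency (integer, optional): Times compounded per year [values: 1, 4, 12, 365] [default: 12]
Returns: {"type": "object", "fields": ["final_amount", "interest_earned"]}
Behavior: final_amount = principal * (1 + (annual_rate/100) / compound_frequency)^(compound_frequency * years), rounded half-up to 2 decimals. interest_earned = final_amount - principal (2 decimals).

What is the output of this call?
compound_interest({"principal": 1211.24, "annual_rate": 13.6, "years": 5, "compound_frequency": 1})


rate per period = 13.6/100/1 = 0.136 (keep full precision); periods = 1 * 5 = 5
(1 + 0.136)^5 = 1.8918716
final_amount = 1211.24 * 1.8918716 = 2291.510552 -> 2291.51
interest_earned = 2291.51 - 1211.24 = 1080.27
Output:
{"final_amount": 2291.51, "interest_earned": 1080.27}


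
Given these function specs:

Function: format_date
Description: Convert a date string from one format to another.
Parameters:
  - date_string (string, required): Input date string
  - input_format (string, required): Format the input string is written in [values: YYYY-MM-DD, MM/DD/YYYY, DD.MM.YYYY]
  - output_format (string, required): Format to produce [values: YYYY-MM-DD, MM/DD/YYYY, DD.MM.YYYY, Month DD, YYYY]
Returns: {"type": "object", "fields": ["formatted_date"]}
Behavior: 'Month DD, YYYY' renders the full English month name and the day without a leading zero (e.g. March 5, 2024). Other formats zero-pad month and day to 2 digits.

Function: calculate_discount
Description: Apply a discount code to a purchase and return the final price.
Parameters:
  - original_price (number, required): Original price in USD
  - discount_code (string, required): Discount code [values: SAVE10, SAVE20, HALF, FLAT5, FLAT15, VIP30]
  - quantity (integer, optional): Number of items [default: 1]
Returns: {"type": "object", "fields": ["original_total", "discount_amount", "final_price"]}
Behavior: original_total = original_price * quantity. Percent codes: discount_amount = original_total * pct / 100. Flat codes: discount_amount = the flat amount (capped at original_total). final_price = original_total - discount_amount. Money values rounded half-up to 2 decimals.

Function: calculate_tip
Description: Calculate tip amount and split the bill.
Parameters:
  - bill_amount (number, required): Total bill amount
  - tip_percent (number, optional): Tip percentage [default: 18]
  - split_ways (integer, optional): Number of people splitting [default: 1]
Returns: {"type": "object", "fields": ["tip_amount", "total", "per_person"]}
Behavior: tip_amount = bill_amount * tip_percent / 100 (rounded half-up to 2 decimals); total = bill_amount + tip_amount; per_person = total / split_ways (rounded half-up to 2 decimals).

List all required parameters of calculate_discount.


Parameters of calculate_discount and their required/optional flag:
  original_price: required
  discount_code: required
  quantity: optional
discount_code, original_price


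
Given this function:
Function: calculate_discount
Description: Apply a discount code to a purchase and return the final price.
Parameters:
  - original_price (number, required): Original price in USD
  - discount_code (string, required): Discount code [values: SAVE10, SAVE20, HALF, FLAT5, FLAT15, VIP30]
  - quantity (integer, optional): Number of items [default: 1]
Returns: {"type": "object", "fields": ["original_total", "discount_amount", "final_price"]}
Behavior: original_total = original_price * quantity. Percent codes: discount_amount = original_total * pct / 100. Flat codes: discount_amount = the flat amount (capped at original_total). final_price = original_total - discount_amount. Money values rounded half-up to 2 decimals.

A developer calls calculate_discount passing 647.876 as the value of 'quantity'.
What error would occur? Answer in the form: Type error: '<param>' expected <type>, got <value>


Spec: 'quantity' is declared as integer; 647.876 is a non-integer number.
Type error: 'quantity' expected integer, got 647.876


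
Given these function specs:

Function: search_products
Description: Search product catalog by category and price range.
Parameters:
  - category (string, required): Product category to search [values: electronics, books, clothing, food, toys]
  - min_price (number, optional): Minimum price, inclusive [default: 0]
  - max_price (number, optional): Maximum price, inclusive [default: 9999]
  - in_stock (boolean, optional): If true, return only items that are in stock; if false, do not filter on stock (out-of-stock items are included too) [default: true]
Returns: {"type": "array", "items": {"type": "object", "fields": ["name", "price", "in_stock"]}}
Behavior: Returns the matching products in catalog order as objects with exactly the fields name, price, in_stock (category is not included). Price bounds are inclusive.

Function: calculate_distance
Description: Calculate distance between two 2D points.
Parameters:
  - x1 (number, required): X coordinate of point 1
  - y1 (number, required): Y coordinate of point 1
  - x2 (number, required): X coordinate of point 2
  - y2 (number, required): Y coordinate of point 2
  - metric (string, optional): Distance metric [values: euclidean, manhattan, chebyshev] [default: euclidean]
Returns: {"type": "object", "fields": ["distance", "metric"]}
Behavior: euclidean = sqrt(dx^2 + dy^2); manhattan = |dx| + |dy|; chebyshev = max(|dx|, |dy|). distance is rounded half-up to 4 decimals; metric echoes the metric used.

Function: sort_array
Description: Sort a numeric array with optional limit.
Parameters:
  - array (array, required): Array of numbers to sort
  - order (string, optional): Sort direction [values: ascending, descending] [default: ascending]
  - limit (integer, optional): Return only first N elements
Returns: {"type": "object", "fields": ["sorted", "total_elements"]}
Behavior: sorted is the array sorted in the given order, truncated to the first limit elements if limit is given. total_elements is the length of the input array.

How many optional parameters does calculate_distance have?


Parameters of calculate_distance: x1 (required), y1 (required), x2 (required), y2 (required), metric (optional)
Optional count:
1


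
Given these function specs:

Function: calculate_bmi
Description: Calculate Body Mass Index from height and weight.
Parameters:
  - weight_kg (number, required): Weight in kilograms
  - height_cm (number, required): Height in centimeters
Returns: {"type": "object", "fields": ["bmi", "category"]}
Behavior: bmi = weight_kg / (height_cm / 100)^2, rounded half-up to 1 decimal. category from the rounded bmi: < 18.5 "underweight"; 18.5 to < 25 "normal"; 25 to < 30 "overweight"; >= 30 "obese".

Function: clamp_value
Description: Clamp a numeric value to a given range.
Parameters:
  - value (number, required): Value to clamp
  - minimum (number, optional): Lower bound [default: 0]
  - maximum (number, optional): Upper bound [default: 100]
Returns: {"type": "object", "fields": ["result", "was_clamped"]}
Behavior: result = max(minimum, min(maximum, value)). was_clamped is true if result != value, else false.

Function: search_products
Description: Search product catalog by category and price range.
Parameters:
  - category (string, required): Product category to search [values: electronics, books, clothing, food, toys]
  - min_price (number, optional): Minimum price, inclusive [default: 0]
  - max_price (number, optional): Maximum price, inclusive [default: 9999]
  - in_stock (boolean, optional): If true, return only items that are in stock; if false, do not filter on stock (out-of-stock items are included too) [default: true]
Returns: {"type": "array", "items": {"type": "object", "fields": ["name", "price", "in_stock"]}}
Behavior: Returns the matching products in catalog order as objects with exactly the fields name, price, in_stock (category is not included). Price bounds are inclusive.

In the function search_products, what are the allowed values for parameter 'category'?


The search_products spec declares:
  - category (string, required): Product category to search [values: electronics, books, clothing, food, toys]
Allowed values:
electronics, books, clothing, food, toys


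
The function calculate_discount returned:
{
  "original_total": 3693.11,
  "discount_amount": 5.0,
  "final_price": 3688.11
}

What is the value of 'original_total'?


3693.11


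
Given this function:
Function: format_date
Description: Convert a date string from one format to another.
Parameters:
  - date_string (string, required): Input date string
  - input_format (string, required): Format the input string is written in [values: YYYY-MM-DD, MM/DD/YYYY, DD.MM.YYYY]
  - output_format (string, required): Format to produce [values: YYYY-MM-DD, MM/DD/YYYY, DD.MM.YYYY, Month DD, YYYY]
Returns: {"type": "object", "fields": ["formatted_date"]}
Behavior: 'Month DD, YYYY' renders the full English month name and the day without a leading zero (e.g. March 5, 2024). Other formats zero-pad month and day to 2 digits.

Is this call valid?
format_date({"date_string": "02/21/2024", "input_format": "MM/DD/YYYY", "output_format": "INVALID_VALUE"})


Checking parameter values...
Parameter 'output_format' has value 'INVALID_VALUE' not in allowed: YYYY-MM-DD, MM/DD/YYYY, DD.MM.YYYY, Month DD, YYYY
Invalid - 'output_format' must be one of YYYY-MM-DD, MM/DD/YYYY, DD.MM.YYYY, Month DD, YYYY


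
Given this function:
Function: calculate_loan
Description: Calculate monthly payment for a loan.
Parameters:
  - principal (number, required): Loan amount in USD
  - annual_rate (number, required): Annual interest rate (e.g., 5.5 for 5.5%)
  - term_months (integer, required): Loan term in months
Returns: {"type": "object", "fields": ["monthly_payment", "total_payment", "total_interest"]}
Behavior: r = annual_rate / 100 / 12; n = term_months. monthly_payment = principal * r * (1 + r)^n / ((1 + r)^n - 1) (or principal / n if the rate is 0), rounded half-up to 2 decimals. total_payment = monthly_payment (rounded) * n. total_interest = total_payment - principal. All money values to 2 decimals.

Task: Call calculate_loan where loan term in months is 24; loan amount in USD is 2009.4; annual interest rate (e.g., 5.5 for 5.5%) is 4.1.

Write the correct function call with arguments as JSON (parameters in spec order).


Mapping each described value to its parameter name:
  'Loan term in months' -> term_months = 24
  'Loan amount in USD' -> principal = 2009.4
  'Annual interest rate (e.g., 5.5 for 5.5%)' -> annual_rate = 4.1
calculate_loan({"principal": 2009.4, "annual_rate": 4.1, "term_months": 24})


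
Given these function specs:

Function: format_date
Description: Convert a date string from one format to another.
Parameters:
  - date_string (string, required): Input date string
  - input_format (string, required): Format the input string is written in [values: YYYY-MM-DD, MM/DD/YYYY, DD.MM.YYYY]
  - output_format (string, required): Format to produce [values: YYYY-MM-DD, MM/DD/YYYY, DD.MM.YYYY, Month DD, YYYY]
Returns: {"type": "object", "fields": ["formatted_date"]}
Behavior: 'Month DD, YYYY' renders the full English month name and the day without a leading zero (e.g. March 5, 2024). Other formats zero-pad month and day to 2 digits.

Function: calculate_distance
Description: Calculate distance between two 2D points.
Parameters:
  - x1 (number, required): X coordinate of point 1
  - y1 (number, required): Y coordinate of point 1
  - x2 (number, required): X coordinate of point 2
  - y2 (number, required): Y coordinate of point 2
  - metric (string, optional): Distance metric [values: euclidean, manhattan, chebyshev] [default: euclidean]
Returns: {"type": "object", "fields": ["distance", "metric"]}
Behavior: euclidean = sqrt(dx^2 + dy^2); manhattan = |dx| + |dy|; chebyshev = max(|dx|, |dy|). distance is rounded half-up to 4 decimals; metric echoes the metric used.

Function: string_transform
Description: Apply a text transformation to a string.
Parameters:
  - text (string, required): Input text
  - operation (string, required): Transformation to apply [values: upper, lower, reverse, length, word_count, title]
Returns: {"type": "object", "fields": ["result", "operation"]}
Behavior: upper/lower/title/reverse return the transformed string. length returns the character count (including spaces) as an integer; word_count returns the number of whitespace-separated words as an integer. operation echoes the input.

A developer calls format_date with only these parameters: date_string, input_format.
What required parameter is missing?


Required parameters: date_string, input_format, output_format
Provided: date_string, input_format
Missing: output_format
output_format


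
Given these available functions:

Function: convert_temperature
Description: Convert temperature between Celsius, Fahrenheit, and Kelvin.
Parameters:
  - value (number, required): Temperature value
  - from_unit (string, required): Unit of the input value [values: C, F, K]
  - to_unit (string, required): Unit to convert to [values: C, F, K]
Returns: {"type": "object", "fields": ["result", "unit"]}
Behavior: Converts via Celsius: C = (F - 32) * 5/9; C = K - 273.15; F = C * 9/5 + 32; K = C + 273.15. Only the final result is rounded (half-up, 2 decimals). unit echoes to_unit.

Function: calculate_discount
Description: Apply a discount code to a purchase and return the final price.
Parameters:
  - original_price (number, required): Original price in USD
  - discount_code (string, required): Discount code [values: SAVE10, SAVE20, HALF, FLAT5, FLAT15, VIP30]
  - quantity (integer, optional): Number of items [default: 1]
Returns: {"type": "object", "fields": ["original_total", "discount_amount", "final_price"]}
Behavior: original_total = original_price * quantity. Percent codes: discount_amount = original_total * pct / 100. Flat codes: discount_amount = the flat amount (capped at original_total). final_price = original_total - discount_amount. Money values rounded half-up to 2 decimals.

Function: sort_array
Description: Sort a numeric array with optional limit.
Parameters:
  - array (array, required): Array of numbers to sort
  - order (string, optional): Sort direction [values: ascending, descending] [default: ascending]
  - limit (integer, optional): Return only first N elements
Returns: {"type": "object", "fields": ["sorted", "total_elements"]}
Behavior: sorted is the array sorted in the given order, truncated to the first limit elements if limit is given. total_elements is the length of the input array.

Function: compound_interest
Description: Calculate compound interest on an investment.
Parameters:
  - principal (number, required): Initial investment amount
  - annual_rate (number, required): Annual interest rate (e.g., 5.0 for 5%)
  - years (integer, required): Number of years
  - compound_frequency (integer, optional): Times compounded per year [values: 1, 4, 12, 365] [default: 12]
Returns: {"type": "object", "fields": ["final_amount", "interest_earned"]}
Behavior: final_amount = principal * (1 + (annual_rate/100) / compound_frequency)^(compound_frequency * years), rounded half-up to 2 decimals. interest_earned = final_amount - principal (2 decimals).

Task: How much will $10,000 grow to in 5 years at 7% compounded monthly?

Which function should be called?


The task needs a function whose description is: Calculate compound interest on an investment.
compound_interest


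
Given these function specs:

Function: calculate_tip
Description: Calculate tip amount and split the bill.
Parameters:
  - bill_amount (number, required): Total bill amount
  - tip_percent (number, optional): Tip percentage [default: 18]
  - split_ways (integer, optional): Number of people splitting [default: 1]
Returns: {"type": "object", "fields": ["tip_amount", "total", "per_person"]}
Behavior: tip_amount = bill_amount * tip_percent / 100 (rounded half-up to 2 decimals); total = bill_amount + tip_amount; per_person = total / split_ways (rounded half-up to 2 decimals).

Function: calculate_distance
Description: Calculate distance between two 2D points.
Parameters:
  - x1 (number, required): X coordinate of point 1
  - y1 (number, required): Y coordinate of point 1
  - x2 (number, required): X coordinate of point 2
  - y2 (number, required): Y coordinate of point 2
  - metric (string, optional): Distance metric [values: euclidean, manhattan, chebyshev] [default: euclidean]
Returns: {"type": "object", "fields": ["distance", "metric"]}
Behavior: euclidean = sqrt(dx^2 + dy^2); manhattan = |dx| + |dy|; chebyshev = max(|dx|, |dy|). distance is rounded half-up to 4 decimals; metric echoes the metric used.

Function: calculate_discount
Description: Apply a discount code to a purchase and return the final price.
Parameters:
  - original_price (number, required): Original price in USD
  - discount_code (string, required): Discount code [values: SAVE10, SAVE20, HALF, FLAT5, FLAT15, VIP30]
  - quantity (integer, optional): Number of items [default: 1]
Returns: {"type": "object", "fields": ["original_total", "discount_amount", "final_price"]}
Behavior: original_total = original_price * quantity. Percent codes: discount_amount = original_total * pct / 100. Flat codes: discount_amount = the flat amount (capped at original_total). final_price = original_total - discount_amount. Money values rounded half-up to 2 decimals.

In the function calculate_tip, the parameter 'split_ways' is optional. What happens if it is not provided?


The calculate_tip spec declares:
  - split_ways (integer, optional): Number of people splitting [default: 1]
It defaults to 1


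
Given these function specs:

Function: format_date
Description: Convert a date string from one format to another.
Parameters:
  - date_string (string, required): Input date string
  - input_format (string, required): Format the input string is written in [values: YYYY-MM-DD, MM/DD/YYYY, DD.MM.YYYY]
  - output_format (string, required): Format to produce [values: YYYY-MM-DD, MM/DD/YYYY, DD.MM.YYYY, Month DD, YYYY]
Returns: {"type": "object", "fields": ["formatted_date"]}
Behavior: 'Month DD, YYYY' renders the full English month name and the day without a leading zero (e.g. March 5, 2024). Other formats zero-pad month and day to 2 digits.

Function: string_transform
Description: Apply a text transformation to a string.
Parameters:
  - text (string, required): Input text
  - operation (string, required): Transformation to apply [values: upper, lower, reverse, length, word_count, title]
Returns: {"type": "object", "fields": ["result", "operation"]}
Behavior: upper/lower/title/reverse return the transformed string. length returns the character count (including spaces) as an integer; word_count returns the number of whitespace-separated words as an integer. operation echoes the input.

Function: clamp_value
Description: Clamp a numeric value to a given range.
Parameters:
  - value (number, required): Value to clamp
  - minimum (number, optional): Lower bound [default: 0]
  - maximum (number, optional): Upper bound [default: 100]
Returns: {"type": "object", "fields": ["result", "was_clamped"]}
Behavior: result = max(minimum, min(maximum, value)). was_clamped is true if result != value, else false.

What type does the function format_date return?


The format_date spec declares Returns: {"type": "object", "fields": ["formatted_date"]}
Type:
object


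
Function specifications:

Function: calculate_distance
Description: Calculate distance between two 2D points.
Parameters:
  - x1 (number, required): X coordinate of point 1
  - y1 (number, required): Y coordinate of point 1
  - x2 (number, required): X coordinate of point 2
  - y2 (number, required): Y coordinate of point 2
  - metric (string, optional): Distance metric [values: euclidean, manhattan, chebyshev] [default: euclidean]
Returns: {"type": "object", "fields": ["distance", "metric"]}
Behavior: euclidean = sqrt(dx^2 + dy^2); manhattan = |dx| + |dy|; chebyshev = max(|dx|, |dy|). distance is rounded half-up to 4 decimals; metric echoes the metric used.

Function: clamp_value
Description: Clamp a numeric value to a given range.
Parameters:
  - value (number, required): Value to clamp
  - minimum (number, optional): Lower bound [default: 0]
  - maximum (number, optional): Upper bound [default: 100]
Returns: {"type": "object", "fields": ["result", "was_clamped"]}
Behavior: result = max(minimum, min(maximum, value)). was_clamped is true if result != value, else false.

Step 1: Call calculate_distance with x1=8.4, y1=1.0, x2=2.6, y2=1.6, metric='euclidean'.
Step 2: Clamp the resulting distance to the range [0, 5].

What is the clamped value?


Step 1: calculate_distance (euclidean)
  |dx| = |2.6 - 8.4| = 5.8; |dy| = |1.6 - 1| = 0.6
  euclidean: sqrt(5.8^2 + 0.6^2) = sqrt(34) = 5.830952
  Round to 4 decimals: 5.831
  -> distance = 5.831
Step 2: clamp_value(value=5.831, minimum=0, maximum=5)
  result = max(0, min(5, 5.831)) = max(0, 5) = 5
  was_clamped = (5 != 5.831) = true
  -> result = 5
5
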